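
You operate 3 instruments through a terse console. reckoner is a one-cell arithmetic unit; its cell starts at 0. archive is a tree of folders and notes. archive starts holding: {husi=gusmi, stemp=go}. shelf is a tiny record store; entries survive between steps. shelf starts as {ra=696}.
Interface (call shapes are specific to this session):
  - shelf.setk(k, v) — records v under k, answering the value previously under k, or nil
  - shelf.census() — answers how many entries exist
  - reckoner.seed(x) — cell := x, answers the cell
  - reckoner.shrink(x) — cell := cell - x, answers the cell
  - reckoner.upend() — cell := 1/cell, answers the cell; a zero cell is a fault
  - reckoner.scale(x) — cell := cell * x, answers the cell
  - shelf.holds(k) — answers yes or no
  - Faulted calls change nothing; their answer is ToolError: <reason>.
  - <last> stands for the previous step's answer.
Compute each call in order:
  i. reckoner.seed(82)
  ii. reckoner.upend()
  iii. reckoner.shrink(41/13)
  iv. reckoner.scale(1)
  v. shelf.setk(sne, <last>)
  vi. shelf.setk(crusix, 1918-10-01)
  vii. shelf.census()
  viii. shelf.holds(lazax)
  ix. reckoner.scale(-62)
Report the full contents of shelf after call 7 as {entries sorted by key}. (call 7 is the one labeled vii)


Answer: {crusix=1918-10-01, ra=696, sne=-3349/1066}

Derivation:
Using seed(x→82), which returns 82.
I invoke upend, and get 1/82.
I call shrink(x→41/13), which returns -3349/1066.
Using scale(x→1): -3349/1066.
Then setk(k→sne, v→<last>), giving nil.
I use setk(k→crusix, v→1918-10-01), and see nil.
I invoke census: 3.
Now I run holds(k→lazax): no.
Calling scale(x→-62), yielding 103819/533.


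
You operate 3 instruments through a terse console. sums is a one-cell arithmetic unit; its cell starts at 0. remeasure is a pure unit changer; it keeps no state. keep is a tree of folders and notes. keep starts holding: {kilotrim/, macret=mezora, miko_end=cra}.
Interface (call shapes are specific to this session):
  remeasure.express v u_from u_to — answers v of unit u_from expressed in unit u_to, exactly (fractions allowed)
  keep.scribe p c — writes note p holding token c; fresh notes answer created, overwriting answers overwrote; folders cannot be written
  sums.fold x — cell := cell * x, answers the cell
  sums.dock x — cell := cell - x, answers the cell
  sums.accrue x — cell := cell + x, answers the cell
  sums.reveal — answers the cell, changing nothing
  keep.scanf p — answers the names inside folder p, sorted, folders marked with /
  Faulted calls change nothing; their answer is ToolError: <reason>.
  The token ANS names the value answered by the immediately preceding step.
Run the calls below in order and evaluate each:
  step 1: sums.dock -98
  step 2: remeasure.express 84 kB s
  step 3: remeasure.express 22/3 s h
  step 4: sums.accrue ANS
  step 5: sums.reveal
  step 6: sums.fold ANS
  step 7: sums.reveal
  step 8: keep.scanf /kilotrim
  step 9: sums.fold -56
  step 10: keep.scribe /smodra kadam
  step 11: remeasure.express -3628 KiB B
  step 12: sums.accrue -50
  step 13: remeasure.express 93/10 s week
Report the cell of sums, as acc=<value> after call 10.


Then sums.dock using x→-98, giving 98.
Calling remeasure.express using v→84, u_from→kB, u_to→s, which returns ToolError: incompatible units.
Invoking remeasure.express using v→22/3, u_from→s, u_to→h, and observe 11/5400.
Then sums.accrue using x→ANS, and see 529211/5400.
Using sums.reveal(), and see 529211/5400.
I run sums.fold using x→ANS, → 280064282521/29160000.
Using sums.reveal: 280064282521/29160000.
Next I call keep.scanf using p→/kilotrim, — result: [].
Invoking sums.fold using x→-56, — result: -1960449977647/3645000.
Calling keep.scribe using p→/smodra, c→kadam, and observe created.
I run remeasure.express using v→-3628, u_from→KiB, u_to→B, giving -3715072.
I use sums.accrue using x→-50, and get -1960632227647/3645000.
I use remeasure.express using v→93/10, u_from→s, u_to→week, giving 31/2016000.

Answer: acc=-1960449977647/3645000


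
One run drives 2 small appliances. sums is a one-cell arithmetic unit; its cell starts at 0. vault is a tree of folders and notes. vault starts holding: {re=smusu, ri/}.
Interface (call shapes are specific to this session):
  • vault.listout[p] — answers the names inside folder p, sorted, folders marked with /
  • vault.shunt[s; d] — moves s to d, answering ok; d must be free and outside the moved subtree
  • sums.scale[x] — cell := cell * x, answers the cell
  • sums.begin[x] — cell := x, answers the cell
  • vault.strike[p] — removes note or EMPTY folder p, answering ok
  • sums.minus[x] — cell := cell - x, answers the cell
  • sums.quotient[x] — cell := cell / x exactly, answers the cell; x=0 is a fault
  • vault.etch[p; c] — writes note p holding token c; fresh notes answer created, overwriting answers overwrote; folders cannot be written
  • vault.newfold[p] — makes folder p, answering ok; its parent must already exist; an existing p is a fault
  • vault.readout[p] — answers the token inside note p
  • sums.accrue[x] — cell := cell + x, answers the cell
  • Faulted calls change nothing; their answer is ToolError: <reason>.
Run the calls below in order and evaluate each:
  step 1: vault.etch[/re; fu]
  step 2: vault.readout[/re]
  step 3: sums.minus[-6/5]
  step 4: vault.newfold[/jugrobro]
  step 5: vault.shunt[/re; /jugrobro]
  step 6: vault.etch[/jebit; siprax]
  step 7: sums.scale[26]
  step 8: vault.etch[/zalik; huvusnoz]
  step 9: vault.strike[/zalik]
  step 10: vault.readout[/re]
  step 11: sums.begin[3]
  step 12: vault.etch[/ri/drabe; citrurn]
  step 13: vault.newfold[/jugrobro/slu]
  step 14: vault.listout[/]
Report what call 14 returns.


Answer: [jebit, jugrobro/, re, ri/]

Derivation:
Act: etch[/re; fu]
Obs: overwrote
Act: readout[/re]
Obs: fu
Act: minus[-6/5]
Obs: 6/5
Act: newfold[/jugrobro]
Obs: ok
Act: shunt[/re; /jugrobro]
Obs: ToolError: exists
Act: etch[/jebit; siprax]
Obs: created
Act: scale[26]
Obs: 156/5
Act: etch[/zalik; huvusnoz]
Obs: created
Act: strike[/zalik]
Obs: ok
Act: readout[/re]
Obs: fu
Act: begin[3]
Obs: 3
Act: etch[/ri/drabe; citrurn]
Obs: created
Act: newfold[/jugrobro/slu]
Obs: ok
Act: listout[/]
Obs: [jebit, jugrobro/, re, ri/]


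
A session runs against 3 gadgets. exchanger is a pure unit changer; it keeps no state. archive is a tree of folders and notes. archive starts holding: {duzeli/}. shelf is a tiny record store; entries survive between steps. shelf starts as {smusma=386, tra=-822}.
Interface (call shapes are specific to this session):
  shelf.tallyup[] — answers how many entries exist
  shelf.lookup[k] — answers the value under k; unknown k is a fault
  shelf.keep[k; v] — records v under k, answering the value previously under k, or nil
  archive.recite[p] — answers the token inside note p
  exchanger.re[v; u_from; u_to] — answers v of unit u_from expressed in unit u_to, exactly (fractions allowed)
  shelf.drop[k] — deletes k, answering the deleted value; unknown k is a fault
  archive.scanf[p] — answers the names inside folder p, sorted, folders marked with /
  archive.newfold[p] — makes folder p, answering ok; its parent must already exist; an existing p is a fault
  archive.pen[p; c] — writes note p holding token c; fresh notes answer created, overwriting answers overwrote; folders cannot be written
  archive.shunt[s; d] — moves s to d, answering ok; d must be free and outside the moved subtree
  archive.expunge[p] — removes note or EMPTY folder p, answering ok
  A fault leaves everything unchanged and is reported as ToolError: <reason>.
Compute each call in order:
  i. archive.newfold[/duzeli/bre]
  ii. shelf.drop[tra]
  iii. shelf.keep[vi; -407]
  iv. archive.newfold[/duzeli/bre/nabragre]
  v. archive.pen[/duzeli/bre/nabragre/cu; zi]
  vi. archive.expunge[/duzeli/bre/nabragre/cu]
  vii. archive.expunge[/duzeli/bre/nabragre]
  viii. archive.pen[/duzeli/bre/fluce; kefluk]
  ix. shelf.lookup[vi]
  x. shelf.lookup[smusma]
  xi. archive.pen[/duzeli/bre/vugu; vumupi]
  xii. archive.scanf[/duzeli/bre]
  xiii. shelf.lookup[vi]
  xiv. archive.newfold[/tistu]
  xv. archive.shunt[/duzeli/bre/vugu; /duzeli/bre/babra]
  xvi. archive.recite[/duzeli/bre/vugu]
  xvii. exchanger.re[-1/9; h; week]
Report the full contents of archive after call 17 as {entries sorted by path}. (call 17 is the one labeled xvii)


$ newfold /duzeli/bre
= ok
$ drop tra
= -822
$ keep vi -407
= nil
$ newfold /duzeli/bre/nabragre
= ok
$ pen /duzeli/bre/nabragre/cu zi
= created
$ expunge /duzeli/bre/nabragre/cu
= ok
$ expunge /duzeli/bre/nabragre
= ok
$ pen /duzeli/bre/fluce kefluk
= created
$ lookup vi
= -407
$ lookup smusma
= 386
$ pen /duzeli/bre/vugu vumupi
= created
$ scanf /duzeli/bre
= [fluce, vugu]
$ lookup vi
= -407
$ newfold /tistu
= ok
$ shunt /duzeli/bre/vugu /duzeli/bre/babra
= ok
$ recite /duzeli/bre/vugu
= ToolError: not found
$ re -1/9 h week
= -1/1512

Answer: {duzeli/, duzeli/bre/, duzeli/bre/babra=vumupi, duzeli/bre/fluce=kefluk, tistu/}


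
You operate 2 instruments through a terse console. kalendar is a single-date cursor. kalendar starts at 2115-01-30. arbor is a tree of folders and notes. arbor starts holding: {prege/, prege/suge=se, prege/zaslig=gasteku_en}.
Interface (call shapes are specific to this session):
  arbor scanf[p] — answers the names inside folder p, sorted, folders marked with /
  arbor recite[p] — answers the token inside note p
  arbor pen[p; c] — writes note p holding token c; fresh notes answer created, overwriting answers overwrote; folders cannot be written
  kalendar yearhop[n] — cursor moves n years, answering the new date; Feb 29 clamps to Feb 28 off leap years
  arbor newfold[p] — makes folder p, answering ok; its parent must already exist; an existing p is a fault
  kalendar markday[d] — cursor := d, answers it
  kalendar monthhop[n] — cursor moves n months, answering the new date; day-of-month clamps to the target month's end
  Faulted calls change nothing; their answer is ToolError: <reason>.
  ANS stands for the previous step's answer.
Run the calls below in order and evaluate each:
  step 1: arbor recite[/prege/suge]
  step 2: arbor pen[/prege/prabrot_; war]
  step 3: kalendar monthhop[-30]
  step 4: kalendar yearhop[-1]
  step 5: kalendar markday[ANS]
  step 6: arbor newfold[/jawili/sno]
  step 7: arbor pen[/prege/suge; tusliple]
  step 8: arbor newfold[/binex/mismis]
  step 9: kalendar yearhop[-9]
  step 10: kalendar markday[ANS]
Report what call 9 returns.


I run arbor recite with p=/prege/suge, and observe se.
I try arbor pen with p=/prege/prabrot_, c=war, and observe created.
Calling kalendar monthhop with n=-30, → 2112-07-30.
I use kalendar yearhop with n=-1, and get 2111-07-30.
Now I run kalendar markday with d=ANS, giving 2111-07-30.
I invoke arbor newfold with p=/jawili/sno, and get ToolError: no parent.
I invoke arbor pen with p=/prege/suge, c=tusliple, and see overwrote.
Invoking arbor newfold with p=/binex/mismis, → ToolError: no parent.
Calling kalendar yearhop with n=-9, — result: 2102-07-30.
I call kalendar markday with d=ANS, yielding 2102-07-30.

Answer: 2102-07-30


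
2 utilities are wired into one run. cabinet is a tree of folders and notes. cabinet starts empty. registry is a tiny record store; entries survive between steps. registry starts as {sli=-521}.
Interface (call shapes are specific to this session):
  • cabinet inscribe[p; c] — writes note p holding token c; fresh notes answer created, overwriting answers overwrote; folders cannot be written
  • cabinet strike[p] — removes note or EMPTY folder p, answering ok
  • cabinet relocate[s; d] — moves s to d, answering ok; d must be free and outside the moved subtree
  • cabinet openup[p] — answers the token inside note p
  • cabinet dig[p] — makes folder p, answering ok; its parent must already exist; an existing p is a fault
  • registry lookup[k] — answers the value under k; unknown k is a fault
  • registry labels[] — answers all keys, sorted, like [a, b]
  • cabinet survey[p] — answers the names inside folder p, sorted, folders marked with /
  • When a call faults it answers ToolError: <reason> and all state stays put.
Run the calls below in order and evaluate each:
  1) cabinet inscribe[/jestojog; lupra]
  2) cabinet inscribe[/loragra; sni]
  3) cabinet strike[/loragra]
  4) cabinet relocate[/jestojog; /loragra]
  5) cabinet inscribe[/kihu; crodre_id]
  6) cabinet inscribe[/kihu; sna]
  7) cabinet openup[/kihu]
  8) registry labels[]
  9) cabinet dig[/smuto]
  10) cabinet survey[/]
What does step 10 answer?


>>> cabinet inscribe p=/jestojog c=lupra
  created
>>> cabinet inscribe p=/loragra c=sni
  created
>>> cabinet strike p=/loragra
  ok
>>> cabinet relocate s=/jestojog d=/loragra
  ok
>>> cabinet inscribe p=/kihu c=crodre_id
  created
>>> cabinet inscribe p=/kihu c=sna
  overwrote
>>> cabinet openup p=/kihu
  sna
>>> registry labels
  [sli]
>>> cabinet dig p=/smuto
  ok
>>> cabinet survey p=/
  [kihu, loragra, smuto/]

Answer: [kihu, loragra, smuto/]


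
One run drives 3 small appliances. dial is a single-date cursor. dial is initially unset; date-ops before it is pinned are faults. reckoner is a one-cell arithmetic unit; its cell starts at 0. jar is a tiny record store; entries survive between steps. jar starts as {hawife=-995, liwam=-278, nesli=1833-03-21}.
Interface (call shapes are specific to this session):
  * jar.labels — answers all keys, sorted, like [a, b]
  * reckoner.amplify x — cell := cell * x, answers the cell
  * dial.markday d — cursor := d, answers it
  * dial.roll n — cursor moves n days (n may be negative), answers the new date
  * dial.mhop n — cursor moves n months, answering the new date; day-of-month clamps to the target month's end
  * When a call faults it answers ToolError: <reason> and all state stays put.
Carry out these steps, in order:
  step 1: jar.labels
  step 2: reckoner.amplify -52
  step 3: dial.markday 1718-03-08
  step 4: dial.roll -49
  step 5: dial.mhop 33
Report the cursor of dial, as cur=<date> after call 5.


Answer: cur=1720-10-18

Derivation:
Invoking jar.labels: [hawife, liwam, nesli].
Now I run reckoner.amplify passing x=-52, — result: 0.
Then dial.markday passing d=1718-03-08, and get 1718-03-08.
I call dial.roll passing n=-49: 1718-01-18.
Calling dial.mhop passing n=33, and get 1720-10-18.


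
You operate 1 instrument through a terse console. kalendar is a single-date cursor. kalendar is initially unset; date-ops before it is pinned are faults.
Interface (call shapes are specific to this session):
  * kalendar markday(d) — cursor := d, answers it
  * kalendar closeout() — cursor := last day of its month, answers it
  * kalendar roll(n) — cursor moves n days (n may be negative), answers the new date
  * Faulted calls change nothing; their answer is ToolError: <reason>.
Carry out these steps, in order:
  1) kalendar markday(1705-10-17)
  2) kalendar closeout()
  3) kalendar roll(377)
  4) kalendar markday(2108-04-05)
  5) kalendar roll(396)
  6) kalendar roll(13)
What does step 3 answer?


[in] kalendar markday d='1705-10-17'
= 1705-10-17
[in] kalendar closeout
= 1705-10-31
[in] kalendar roll n='377'
= 1706-11-12
[in] kalendar markday d='2108-04-05'
= 2108-04-05
[in] kalendar roll n='396'
= 2109-05-06
[in] kalendar roll n='13'
= 2109-05-19

Answer: 1706-11-12


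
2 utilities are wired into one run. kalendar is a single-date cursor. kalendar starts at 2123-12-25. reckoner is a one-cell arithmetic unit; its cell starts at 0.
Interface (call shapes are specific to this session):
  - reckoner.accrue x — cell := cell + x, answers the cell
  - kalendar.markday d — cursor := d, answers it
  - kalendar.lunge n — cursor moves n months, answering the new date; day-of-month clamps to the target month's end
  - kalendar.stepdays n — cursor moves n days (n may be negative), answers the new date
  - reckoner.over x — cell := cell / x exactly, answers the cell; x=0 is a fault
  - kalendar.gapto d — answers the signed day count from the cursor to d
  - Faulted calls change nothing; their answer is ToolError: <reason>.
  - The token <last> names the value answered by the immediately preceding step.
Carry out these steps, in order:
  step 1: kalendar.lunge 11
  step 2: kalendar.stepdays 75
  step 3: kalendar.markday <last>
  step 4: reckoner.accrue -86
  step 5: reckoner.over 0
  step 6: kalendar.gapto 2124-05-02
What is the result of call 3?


→ kalendar.lunge(n→11)
← 2124-11-25
→ kalendar.stepdays(n→75)
← 2125-02-08
→ kalendar.markday(d→<last>)
← 2125-02-08
→ reckoner.accrue(x→-86)
← -86
→ reckoner.over(x→0)
← ToolError: division by zero
→ kalendar.gapto(d→2124-05-02)
← -282

Answer: 2125-02-08


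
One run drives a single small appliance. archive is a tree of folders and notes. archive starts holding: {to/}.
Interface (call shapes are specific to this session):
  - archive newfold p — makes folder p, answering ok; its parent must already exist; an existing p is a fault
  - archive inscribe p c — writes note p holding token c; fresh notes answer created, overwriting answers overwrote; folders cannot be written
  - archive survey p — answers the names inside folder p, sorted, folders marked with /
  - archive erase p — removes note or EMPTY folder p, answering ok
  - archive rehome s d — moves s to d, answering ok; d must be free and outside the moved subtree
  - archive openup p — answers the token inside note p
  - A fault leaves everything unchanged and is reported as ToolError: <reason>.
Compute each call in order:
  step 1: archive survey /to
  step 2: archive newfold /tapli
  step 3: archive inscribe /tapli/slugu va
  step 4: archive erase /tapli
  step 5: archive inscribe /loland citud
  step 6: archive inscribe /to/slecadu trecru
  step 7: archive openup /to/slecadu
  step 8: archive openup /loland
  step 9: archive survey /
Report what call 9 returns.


Answer: [loland, tapli/, to/]

Derivation:
→ archive survey(p: /to)
← []
→ archive newfold(p: /tapli)
← ok
→ archive inscribe(p: /tapli/slugu, c: va)
← created
→ archive erase(p: /tapli)
← ToolError: not empty
→ archive inscribe(p: /loland, c: citud)
← created
→ archive inscribe(p: /to/slecadu, c: trecru)
← created
→ archive openup(p: /to/slecadu)
← trecru
→ archive openup(p: /loland)
← citud
→ archive survey(p: /)
← [loland, tapli/, to/]


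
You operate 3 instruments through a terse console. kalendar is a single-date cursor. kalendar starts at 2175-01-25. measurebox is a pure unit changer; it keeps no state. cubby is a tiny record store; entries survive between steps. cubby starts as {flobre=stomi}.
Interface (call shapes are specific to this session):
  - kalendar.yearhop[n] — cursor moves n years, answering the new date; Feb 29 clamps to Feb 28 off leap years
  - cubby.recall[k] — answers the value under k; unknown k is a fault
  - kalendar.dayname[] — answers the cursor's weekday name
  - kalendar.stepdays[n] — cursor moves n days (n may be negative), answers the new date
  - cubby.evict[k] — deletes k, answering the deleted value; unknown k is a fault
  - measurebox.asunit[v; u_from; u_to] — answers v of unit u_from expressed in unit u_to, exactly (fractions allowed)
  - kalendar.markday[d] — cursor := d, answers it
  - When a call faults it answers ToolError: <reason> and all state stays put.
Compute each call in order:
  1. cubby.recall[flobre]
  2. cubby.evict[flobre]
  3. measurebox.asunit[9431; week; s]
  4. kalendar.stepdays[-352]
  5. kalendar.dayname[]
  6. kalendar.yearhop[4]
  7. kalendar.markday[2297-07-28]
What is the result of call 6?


·→ cubby.recall(k: flobre)
·← stomi
·→ cubby.evict(k: flobre)
·← stomi
·→ measurebox.asunit(v: 9431, u_from: week, u_to: s)
·← 5703868800
·→ kalendar.stepdays(n: -352)
·← 2174-02-07
·→ kalendar.dayname()
·← Monday
·→ kalendar.yearhop(n: 4)
·← 2178-02-07
·→ kalendar.markday(d: 2297-07-28)
·← 2297-07-28

Answer: 2178-02-07


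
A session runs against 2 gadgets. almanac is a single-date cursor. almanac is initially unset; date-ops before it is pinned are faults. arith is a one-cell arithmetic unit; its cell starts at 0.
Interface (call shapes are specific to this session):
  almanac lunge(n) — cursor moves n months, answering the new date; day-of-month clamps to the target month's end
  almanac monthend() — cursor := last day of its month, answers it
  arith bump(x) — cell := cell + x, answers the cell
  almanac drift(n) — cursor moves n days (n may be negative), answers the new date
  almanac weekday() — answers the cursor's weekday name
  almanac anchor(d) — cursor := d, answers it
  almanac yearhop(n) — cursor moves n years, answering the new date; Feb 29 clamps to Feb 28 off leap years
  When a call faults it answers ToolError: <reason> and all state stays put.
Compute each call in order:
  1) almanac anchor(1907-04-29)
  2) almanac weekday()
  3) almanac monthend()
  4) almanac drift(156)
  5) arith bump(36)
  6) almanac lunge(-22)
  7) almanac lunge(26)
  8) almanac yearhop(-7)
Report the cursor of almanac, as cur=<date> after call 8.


Answer: cur=1901-02-03

Derivation:
;; 1. almanac anchor(d→1907-04-29) == 1907-04-29
;; 2. almanac weekday() == Monday
;; 3. almanac monthend() == 1907-04-30
;; 4. almanac drift(n→156) == 1907-10-03
;; 5. arith bump(x→36) == 36
;; 6. almanac lunge(n→-22) == 1905-12-03
;; 7. almanac lunge(n→26) == 1908-02-03
;; 8. almanac yearhop(n→-7) == 1901-02-03


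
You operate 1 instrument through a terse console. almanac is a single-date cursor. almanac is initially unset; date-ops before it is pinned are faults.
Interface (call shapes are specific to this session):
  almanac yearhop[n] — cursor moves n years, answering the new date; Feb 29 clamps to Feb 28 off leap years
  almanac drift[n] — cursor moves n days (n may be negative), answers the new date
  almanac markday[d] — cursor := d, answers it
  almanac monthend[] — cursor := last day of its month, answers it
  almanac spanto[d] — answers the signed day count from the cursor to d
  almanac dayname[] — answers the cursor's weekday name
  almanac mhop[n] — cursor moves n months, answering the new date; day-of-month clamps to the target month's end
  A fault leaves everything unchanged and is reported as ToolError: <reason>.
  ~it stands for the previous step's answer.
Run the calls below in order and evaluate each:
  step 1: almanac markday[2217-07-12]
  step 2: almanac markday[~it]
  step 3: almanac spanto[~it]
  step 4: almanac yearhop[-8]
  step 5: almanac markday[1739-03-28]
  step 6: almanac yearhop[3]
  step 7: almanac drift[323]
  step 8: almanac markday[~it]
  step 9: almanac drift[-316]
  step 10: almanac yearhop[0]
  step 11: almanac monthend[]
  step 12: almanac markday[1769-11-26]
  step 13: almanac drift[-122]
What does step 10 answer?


Answer: 1742-04-04

Derivation:
Invoking almanac markday passing d: 2217-07-12: 2217-07-12.
Now I run almanac markday passing d: ~it, → 2217-07-12.
I try almanac spanto passing d: ~it, and see 0.
I call almanac yearhop passing n: -8: 2209-07-12.
Next I call almanac markday passing d: 1739-03-28, and see 1739-03-28.
I run almanac yearhop passing n: 3, yielding 1742-03-28.
Now I run almanac drift passing n: 323, yielding 1743-02-14.
I call almanac markday passing d: ~it, → 1743-02-14.
Using almanac drift passing n: -316, — result: 1742-04-04.
Calling almanac yearhop passing n: 0, — result: 1742-04-04.
I use almanac monthend, and observe 1742-04-30.
Using almanac markday passing d: 1769-11-26, and see 1769-11-26.
I run almanac drift passing n: -122, which returns 1769-07-27.


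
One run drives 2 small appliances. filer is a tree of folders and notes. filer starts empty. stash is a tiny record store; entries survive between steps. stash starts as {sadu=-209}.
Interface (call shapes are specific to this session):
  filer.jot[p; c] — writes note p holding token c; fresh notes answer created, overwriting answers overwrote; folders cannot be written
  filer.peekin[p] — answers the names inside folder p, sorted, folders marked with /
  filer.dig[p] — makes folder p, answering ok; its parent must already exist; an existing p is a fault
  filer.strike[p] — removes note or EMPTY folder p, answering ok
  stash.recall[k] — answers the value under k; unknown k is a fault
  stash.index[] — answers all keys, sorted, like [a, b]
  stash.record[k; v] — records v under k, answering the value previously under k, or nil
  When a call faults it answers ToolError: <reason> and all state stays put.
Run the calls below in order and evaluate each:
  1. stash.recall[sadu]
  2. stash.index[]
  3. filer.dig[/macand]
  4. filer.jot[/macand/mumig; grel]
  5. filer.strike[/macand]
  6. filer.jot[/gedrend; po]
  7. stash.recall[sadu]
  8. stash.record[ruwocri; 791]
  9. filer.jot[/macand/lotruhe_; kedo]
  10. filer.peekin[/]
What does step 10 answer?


Answer: [gedrend, macand/]

Derivation:
Step: stash.recall[k→sadu]
Result: -209
Step: stash.index[]
Result: [sadu]
Step: filer.dig[p→/macand]
Result: ok
Step: filer.jot[p→/macand/mumig; c→grel]
Result: created
Step: filer.strike[p→/macand]
Result: ToolError: not empty
Step: filer.jot[p→/gedrend; c→po]
Result: created
Step: stash.recall[k→sadu]
Result: -209
Step: stash.record[k→ruwocri; v→791]
Result: nil
Step: filer.jot[p→/macand/lotruhe_; c→kedo]
Result: created
Step: filer.peekin[p→/]
Result: [gedrend, macand/]


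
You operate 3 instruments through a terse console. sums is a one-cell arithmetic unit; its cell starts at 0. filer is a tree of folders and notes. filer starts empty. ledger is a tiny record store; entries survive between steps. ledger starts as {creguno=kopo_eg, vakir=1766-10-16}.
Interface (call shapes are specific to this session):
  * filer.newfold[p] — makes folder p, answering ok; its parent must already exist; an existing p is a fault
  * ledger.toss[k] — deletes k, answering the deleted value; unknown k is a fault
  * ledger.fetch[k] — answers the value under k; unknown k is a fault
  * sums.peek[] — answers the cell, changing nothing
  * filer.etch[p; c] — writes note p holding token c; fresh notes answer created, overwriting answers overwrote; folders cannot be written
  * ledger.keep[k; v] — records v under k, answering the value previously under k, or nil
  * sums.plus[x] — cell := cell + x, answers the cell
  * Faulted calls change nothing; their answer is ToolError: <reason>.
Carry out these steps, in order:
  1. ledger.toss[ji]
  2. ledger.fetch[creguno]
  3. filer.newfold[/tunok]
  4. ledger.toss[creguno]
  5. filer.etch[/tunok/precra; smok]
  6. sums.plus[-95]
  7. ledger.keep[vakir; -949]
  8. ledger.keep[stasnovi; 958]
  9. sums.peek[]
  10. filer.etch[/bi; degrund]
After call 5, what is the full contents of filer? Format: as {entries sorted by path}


Answer: {tunok/, tunok/precra=smok}

Derivation:
! toss(k='ji') -> ToolError: no such key ji
! fetch(k='creguno') -> kopo_eg
! newfold(p='/tunok') -> ok
! toss(k='creguno') -> kopo_eg
! etch(p='/tunok/precra', c='smok') -> created
! plus(x='-95') -> -95
! keep(k='vakir', v='-949') -> 1766-10-16
! keep(k='stasnovi', v='958') -> nil
! peek() -> -95
! etch(p='/bi', c='degrund') -> created


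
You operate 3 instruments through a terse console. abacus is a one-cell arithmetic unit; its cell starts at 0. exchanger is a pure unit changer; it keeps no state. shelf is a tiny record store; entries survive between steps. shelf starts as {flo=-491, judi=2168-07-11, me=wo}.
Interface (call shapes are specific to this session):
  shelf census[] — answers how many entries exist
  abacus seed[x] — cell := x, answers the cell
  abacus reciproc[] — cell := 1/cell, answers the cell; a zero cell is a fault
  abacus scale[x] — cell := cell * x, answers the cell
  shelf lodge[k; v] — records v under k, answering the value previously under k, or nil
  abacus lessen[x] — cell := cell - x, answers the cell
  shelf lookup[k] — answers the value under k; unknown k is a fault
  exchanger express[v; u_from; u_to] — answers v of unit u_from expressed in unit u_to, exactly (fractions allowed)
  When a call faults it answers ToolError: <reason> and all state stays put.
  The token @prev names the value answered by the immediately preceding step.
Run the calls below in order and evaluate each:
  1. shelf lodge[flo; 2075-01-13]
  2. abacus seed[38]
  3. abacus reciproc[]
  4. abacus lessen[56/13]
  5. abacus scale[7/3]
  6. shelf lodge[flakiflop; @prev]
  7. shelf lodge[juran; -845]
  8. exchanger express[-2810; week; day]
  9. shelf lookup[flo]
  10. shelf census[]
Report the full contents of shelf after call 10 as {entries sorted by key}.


Answer: {flakiflop=-4935/494, flo=2075-01-13, judi=2168-07-11, juran=-845, me=wo}

Derivation:
% shelf lodge flo 2075-01-13
= -491
% abacus seed 38
= 38
% abacus reciproc
= 1/38
% abacus lessen 56/13
= -2115/494
% abacus scale 7/3
= -4935/494
% shelf lodge flakiflop @prev
= nil
% shelf lodge juran -845
= nil
% exchanger express -2810 week day
= -19670
% shelf lookup flo
= 2075-01-13
% shelf census
= 5


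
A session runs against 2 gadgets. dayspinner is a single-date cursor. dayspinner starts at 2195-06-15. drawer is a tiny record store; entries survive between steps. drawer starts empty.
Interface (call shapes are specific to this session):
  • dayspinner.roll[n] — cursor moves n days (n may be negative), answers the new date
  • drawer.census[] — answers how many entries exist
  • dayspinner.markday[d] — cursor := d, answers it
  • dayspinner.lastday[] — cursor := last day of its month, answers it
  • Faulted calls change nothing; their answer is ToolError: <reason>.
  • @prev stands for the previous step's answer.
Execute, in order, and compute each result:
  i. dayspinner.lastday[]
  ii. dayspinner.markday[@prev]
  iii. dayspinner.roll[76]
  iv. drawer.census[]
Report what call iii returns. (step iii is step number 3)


// 1. lastday() -> 2195-06-30
// 2. markday(d=@prev) -> 2195-06-30
// 3. roll(n=76) -> 2195-09-14
// 4. census() -> 0

Answer: 2195-09-14


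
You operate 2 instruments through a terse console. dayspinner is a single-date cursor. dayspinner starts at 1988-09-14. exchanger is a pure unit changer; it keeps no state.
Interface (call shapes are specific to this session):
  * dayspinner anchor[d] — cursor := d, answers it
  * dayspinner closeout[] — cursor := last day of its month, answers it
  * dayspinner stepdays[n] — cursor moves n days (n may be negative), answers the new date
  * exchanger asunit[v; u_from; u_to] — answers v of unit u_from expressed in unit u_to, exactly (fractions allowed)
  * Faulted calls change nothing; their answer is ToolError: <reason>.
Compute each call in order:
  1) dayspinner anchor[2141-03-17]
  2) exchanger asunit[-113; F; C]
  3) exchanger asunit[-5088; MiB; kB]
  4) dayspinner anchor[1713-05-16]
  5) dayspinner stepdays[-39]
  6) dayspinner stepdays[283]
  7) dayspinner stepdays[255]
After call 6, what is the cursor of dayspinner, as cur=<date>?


Answer: cur=1714-01-15

Derivation:
! dayspinner anchor(d=2141-03-17) == 2141-03-17
! exchanger asunit(v=-113, u_from=F, u_to=C) == -725/9
! exchanger asunit(v=-5088, u_from=MiB, u_to=kB) == -666894336/125
! dayspinner anchor(d=1713-05-16) == 1713-05-16
! dayspinner stepdays(n=-39) == 1713-04-07
! dayspinner stepdays(n=283) == 1714-01-15
! dayspinner stepdays(n=255) == 1714-09-27


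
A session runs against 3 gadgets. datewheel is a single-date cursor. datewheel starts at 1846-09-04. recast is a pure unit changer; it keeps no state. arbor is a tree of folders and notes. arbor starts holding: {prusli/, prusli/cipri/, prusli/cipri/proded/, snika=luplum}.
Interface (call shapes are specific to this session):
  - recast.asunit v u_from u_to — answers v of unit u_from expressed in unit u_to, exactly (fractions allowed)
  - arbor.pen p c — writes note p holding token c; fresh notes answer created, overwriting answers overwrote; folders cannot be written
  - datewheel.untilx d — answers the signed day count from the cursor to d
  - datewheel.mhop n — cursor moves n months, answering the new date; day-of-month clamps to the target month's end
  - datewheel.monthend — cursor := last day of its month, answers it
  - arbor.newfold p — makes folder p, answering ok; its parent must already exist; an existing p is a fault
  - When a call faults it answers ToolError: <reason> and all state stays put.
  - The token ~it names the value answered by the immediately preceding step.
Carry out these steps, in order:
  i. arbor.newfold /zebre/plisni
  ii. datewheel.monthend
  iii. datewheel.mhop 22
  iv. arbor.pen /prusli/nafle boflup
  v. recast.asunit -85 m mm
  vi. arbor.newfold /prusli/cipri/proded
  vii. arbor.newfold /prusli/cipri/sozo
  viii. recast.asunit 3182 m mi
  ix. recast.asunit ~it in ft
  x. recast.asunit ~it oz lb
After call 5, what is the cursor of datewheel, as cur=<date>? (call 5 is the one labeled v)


Answer: cur=1848-07-30

Derivation:
>>> newfold p='/zebre/plisni'
[out] ToolError: no parent
>>> monthend
[out] 1846-09-30
>>> mhop n='22'
[out] 1848-07-30
>>> pen p='/prusli/nafle' c='boflup'
[out] created
>>> asunit v='-85' u_from='m' u_to='mm'
[out] -85000
>>> newfold p='/prusli/cipri/proded'
[out] ToolError: exists
>>> newfold p='/prusli/cipri/sozo'
[out] ok
>>> asunit v='3182' u_from='m' u_to='mi'
[out] 198875/100584
>>> asunit v='~it' u_from='in' u_to='ft'
[out] 198875/1207008
>>> asunit v='~it' u_from='oz' u_to='lb'
[out] 198875/19312128


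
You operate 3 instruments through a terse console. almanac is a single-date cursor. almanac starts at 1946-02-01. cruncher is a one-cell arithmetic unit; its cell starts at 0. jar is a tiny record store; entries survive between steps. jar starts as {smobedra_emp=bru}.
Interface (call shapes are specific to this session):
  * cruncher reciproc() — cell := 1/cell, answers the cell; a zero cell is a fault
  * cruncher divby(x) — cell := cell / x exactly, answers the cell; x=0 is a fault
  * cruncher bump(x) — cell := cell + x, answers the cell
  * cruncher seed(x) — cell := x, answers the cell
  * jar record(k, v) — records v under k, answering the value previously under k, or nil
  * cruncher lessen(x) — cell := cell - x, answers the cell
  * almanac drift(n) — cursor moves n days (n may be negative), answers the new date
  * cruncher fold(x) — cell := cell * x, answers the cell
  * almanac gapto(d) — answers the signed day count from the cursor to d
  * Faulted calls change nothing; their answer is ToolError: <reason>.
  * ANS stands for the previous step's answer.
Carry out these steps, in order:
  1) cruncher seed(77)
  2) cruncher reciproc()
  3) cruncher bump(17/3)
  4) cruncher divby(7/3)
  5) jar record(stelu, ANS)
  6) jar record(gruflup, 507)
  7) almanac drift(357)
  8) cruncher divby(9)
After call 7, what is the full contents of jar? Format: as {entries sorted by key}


Answer: {gruflup=507, smobedra_emp=bru, stelu=1312/539}

Derivation:
I invoke cruncher seed(x→77), yielding 77.
Now I run cruncher reciproc(), yielding 1/77.
Invoking cruncher bump(x→17/3), yielding 1312/231.
Using cruncher divby(x→7/3), → 1312/539.
Now I run jar record(k→stelu, v→ANS), → nil.
Then jar record(k→gruflup, v→507), and get nil.
Now I run almanac drift(n→357), and get 1947-01-24.
I try cruncher divby(x→9): 1312/4851.


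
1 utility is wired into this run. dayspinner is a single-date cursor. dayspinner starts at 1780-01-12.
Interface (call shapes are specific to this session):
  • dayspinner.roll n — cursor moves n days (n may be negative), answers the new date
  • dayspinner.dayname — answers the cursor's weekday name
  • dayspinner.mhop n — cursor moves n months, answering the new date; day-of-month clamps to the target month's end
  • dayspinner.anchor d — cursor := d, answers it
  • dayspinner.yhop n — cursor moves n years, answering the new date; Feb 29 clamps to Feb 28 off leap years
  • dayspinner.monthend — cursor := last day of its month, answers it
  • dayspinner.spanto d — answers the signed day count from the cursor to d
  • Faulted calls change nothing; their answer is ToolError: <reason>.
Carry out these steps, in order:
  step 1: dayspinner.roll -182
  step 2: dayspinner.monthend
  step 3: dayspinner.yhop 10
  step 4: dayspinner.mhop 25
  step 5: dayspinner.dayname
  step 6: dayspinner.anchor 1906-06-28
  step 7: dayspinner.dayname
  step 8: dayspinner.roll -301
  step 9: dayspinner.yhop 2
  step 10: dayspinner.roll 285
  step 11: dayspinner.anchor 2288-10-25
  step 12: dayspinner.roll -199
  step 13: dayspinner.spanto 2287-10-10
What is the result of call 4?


Answer: 1791-08-31

Derivation:
I call dayspinner.roll(n: -182), giving 1779-07-14.
I invoke dayspinner.monthend(): 1779-07-31.
Calling dayspinner.yhop(n: 10), giving 1789-07-31.
Invoking dayspinner.mhop(n: 25), → 1791-08-31.
Calling dayspinner.dayname(), yielding Wednesday.
I call dayspinner.anchor(d: 1906-06-28): 1906-06-28.
I call dayspinner.dayname(), and observe Thursday.
Invoking dayspinner.roll(n: -301), — result: 1905-08-31.
Calling dayspinner.yhop(n: 2), — result: 1907-08-31.
I try dayspinner.roll(n: 285), and see 1908-06-11.
Calling dayspinner.anchor(d: 2288-10-25): 2288-10-25.
Calling dayspinner.roll(n: -199), and get 2288-04-09.
I try dayspinner.spanto(d: 2287-10-10), and observe -182.


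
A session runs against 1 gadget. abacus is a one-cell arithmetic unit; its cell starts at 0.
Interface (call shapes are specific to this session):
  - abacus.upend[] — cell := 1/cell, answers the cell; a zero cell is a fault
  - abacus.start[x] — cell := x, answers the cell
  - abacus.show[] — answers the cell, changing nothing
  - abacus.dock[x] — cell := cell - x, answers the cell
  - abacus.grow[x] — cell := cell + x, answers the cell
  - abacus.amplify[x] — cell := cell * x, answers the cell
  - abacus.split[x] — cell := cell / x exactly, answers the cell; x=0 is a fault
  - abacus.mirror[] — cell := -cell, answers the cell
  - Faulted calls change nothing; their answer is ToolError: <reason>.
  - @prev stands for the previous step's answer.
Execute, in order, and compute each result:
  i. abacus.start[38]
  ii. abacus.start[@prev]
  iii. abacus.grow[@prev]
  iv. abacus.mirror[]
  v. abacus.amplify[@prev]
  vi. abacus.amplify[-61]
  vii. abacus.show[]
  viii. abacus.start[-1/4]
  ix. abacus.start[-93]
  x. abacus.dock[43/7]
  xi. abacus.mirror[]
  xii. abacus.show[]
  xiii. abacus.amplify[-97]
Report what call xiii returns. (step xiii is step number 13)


Answer: -67318/7

Derivation:
Then start with x→38, which returns 38.
Next I call start with x→@prev, and observe 38.
I invoke grow with x→@prev, which returns 76.
Using mirror(), and get -76.
Now I run amplify with x→@prev, — result: 5776.
Then amplify with x→-61, and see -352336.
I call show, and get -352336.
Calling start with x→-1/4, giving -1/4.
Next I call start with x→-93, giving -93.
Now I run dock with x→43/7, and get -694/7.
Next I call mirror, and observe 694/7.
Using show(), which returns 694/7.
Next I call amplify with x→-97, giving -67318/7.


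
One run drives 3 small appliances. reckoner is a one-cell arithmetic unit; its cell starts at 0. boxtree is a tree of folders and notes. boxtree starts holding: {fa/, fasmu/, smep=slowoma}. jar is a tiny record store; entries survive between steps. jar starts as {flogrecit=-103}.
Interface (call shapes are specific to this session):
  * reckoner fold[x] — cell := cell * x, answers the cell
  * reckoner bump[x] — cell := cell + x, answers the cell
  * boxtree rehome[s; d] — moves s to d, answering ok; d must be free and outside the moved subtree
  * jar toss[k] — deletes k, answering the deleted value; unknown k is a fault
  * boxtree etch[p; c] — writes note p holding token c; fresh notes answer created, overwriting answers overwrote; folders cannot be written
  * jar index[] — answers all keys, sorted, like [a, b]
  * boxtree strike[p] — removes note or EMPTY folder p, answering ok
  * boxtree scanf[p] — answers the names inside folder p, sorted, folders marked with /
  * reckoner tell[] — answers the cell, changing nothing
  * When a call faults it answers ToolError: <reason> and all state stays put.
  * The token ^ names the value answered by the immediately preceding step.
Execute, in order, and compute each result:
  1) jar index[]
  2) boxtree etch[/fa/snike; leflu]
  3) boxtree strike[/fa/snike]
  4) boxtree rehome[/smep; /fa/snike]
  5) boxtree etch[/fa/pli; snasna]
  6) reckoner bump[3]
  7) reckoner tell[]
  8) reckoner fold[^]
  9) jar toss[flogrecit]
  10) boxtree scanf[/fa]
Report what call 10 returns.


Answer: [pli, snike]

Derivation:
Step: jar index[]
Result: [flogrecit]
Step: boxtree etch[p: /fa/snike; c: leflu]
Result: created
Step: boxtree strike[p: /fa/snike]
Result: ok
Step: boxtree rehome[s: /smep; d: /fa/snike]
Result: ok
Step: boxtree etch[p: /fa/pli; c: snasna]
Result: created
Step: reckoner bump[x: 3]
Result: 3
Step: reckoner tell[]
Result: 3
Step: reckoner fold[x: ^]
Result: 9
Step: jar toss[k: flogrecit]
Result: -103
Step: boxtree scanf[p: /fa]
Result: [pli, snike]
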